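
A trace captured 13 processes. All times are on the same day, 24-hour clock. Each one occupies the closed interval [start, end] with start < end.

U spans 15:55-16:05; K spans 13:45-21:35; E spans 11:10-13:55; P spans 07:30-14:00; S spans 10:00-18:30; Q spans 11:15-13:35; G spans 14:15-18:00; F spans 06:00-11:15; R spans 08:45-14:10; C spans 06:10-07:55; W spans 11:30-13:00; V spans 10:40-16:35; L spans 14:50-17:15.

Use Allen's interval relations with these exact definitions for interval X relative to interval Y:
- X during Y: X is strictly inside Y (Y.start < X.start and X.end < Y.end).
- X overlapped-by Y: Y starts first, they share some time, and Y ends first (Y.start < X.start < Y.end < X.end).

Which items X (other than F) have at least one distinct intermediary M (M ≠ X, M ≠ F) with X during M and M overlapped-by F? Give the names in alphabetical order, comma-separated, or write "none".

Target F = [06:00, 11:15].
Intermediaries M with M overlapped-by F: E, P, R, S, V.
Via E — items with X during E: Q, W.
Via P — items with X during P: E, Q, W.
Via R — items with X during R: E, Q, W.
Via S — items with X during S: E, G, L, Q, U, V, W.
Via V — items with X during V: E, Q, U, W.
Union: E, G, L, Q, U, V, W.

E, G, L, Q, U, V, W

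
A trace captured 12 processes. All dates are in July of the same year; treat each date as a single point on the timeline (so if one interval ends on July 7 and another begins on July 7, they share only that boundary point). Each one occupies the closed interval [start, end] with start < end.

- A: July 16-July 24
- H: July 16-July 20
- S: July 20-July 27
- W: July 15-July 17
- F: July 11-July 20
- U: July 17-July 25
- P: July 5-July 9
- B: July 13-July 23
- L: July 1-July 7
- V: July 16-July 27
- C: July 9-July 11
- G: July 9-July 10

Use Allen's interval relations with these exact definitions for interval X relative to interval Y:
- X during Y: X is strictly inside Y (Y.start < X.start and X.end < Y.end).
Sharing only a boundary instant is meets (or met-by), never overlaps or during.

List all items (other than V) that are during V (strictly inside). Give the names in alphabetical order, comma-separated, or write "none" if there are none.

Target V = [July 16, July 27].
A [July 16, July 24] → starts → no.
B [July 13, July 23] → overlaps → no.
C [July 9, July 11] → before → no.
F [July 11, July 20] → overlaps → no.
G [July 9, July 10] → before → no.
H [July 16, July 20] → starts → no.
L [July 1, July 7] → before → no.
P [July 5, July 9] → before → no.
S [July 20, July 27] → finishes → no.
U [July 17, July 25] → during → yes.
W [July 15, July 17] → overlaps → no.
Result: U.

U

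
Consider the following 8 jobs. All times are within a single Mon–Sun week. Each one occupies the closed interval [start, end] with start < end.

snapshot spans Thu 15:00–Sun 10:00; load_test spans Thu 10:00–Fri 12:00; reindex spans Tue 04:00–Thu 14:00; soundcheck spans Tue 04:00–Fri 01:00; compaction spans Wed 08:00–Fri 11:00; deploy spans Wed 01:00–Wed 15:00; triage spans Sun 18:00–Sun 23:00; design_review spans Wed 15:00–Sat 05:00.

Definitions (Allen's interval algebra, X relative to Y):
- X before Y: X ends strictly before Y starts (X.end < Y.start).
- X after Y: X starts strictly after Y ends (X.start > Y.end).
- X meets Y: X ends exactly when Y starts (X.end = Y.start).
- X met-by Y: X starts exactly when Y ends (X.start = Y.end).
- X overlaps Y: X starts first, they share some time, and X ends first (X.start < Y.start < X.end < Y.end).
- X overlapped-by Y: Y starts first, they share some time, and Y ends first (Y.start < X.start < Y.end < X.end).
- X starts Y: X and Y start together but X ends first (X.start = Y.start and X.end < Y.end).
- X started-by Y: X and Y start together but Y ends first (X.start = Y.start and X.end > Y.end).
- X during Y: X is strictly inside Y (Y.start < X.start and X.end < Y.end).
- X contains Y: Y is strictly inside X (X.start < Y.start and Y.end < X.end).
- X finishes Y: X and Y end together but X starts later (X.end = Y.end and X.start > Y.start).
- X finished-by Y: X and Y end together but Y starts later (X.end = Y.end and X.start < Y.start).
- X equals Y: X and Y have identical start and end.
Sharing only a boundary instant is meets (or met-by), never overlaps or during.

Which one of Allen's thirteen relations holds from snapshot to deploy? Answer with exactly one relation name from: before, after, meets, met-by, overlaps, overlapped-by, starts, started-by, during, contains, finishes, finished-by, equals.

after

snapshot = [Thu 15:00, Sun 10:00]; deploy = [Wed 01:00, Wed 15:00].
Compare endpoints: snapshot.start > deploy.start, snapshot.start > deploy.end, snapshot.end > deploy.start, snapshot.end > deploy.end.
That pattern is 'after'.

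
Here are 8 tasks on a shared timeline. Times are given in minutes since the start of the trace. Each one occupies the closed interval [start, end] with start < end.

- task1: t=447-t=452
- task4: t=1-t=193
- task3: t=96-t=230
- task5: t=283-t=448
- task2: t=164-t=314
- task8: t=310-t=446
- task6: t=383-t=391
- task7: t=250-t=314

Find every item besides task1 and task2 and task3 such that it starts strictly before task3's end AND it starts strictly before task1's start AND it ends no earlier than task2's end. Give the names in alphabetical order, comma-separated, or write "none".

none

Conditions: its start is strictly before task3's end (X.start < t=230) AND its start is strictly before task1's start (X.start < t=447) AND its end is no earlier than task2's end (X.end >= t=314).
task4: start t=1 < t=230? ✓; start t=1 < t=447? ✓; end t=193 >= t=314? ✗ → no.
task5: start t=283 < t=230? ✗; start t=283 < t=447? ✓; end t=448 >= t=314? ✓ → no.
task6: start t=383 < t=230? ✗; start t=383 < t=447? ✓; end t=391 >= t=314? ✓ → no.
task7: start t=250 < t=230? ✗; start t=250 < t=447? ✓; end t=314 >= t=314? ✓ → no.
task8: start t=310 < t=230? ✗; start t=310 < t=447? ✓; end t=446 >= t=314? ✓ → no.
Result: none.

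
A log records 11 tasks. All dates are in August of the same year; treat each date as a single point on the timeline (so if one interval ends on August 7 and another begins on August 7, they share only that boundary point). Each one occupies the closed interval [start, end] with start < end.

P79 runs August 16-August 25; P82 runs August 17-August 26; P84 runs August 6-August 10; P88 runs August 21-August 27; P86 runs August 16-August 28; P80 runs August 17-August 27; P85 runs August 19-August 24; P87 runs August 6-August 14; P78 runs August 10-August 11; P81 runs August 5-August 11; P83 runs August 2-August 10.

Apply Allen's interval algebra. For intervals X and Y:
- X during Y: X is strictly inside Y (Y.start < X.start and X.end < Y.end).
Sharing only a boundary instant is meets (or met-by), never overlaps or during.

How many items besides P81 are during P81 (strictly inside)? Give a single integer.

Target P81 = [August 5, August 11].
P78 [August 10, August 11] → finishes → no.
P79 [August 16, August 25] → after → no.
P80 [August 17, August 27] → after → no.
P82 [August 17, August 26] → after → no.
P83 [August 2, August 10] → overlaps → no.
P84 [August 6, August 10] → during → counts.
P85 [August 19, August 24] → after → no.
P86 [August 16, August 28] → after → no.
P87 [August 6, August 14] → overlapped-by → no.
P88 [August 21, August 27] → after → no.
Total: 1.

1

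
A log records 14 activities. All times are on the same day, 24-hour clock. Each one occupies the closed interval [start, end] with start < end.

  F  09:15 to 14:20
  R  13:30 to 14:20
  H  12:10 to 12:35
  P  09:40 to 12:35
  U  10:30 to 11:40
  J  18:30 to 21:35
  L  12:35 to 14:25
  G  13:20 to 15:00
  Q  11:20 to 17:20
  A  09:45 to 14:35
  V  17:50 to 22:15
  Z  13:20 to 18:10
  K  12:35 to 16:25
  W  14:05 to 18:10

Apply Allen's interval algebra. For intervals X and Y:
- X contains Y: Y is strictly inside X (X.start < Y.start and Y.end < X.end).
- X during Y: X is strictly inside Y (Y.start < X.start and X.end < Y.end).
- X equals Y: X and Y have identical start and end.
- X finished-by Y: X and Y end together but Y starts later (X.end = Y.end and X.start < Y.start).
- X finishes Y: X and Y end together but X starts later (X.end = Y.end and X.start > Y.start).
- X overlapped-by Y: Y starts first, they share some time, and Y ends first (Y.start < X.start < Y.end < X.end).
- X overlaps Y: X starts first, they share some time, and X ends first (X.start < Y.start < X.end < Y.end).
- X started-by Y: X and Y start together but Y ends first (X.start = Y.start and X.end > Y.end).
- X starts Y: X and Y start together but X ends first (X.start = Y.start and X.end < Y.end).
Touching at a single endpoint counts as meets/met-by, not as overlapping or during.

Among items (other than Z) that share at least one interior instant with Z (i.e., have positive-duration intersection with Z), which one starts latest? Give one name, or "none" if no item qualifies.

Target Z = [13:20, 18:10].
A [09:45, 14:35] → overlaps → candidate.
F [09:15, 14:20] → overlaps → candidate.
G [13:20, 15:00] → starts → candidate.
H [12:10, 12:35] → before → excluded.
J [18:30, 21:35] → after → excluded.
K [12:35, 16:25] → overlaps → candidate.
L [12:35, 14:25] → overlaps → candidate.
P [09:40, 12:35] → before → excluded.
Q [11:20, 17:20] → overlaps → candidate.
R [13:30, 14:20] → during → candidate.
U [10:30, 11:40] → before → excluded.
V [17:50, 22:15] → overlapped-by → candidate.
W [14:05, 18:10] → finishes → candidate.
Among candidates, latest start is 17:50 → V.

V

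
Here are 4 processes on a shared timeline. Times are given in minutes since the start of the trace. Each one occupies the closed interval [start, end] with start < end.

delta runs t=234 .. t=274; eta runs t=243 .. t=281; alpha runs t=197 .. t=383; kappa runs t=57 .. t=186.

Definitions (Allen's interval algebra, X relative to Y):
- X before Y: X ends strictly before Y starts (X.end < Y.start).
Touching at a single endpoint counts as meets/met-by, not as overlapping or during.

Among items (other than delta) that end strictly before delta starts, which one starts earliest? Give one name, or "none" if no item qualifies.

Target delta = [t=234, t=274].
alpha [t=197, t=383] → contains → excluded.
eta [t=243, t=281] → overlapped-by → excluded.
kappa [t=57, t=186] → before → candidate.
Among candidates, earliest start is t=57 → kappa.

kappa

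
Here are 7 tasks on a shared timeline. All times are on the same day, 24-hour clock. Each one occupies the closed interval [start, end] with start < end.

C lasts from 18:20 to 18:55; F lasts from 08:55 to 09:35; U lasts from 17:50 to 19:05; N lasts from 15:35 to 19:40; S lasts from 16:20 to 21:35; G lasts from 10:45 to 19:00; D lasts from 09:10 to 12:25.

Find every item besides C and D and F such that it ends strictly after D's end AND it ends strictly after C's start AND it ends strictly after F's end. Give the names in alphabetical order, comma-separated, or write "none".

Conditions: its end is strictly after D's end (X.end > 12:25) AND its end is strictly after C's start (X.end > 18:20) AND its end is strictly after F's end (X.end > 09:35).
G: end 19:00 > 12:25? ✓; end 19:00 > 18:20? ✓; end 19:00 > 09:35? ✓ → yes.
N: end 19:40 > 12:25? ✓; end 19:40 > 18:20? ✓; end 19:40 > 09:35? ✓ → yes.
S: end 21:35 > 12:25? ✓; end 21:35 > 18:20? ✓; end 21:35 > 09:35? ✓ → yes.
U: end 19:05 > 12:25? ✓; end 19:05 > 18:20? ✓; end 19:05 > 09:35? ✓ → yes.
Result: G, N, S, U.

G, N, S, U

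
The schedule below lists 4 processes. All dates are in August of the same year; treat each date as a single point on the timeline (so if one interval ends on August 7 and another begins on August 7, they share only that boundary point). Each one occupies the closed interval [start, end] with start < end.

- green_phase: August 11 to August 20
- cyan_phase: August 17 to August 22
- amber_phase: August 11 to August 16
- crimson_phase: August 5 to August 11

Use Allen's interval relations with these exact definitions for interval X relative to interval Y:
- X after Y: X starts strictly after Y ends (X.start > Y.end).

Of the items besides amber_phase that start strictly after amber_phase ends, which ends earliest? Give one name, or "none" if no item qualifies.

Target amber_phase = [August 11, August 16].
crimson_phase [August 5, August 11] → meets → excluded.
cyan_phase [August 17, August 22] → after → candidate.
green_phase [August 11, August 20] → started-by → excluded.
Among candidates, earliest end is August 22 → cyan_phase.

cyan_phase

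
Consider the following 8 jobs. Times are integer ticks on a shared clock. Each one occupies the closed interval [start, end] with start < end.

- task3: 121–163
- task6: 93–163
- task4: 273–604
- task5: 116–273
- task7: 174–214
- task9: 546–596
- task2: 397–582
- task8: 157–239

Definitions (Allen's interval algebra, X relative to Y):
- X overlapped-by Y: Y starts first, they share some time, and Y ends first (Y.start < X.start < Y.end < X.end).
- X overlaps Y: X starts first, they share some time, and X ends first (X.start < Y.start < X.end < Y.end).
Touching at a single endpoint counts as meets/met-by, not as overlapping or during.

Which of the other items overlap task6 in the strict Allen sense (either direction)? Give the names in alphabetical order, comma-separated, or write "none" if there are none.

Target task6 = [93, 163].
task2 [397, 582] → after → no.
task3 [121, 163] → finishes → no.
task4 [273, 604] → after → no.
task5 [116, 273] → overlapped-by → yes.
task7 [174, 214] → after → no.
task8 [157, 239] → overlapped-by → yes.
task9 [546, 596] → after → no.
Result: task5, task8.

task5, task8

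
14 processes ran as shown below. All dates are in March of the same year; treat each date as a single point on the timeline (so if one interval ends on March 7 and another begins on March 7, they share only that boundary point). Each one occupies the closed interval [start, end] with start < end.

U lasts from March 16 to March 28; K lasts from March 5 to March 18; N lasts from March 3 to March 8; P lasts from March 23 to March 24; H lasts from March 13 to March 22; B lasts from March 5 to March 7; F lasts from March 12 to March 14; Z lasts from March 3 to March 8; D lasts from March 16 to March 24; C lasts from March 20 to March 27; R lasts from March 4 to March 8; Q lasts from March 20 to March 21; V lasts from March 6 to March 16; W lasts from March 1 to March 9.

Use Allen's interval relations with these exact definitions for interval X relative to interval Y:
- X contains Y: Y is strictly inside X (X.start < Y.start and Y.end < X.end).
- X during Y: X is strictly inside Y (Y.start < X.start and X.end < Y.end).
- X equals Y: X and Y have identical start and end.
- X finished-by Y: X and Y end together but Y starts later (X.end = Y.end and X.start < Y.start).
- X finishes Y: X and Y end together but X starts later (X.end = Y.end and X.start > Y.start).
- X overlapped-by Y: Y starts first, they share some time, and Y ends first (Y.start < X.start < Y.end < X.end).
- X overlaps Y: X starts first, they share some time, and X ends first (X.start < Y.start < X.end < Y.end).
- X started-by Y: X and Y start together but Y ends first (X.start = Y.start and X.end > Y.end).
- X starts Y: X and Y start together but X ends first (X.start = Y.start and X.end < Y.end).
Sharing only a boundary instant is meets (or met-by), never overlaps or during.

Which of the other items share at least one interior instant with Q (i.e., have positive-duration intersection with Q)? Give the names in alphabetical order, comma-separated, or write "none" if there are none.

C, D, H, U

Target Q = [March 20, March 21].
B [March 5, March 7] → before → no.
C [March 20, March 27] → started-by → yes.
D [March 16, March 24] → contains → yes.
F [March 12, March 14] → before → no.
H [March 13, March 22] → contains → yes.
K [March 5, March 18] → before → no.
N [March 3, March 8] → before → no.
P [March 23, March 24] → after → no.
R [March 4, March 8] → before → no.
U [March 16, March 28] → contains → yes.
V [March 6, March 16] → before → no.
W [March 1, March 9] → before → no.
Z [March 3, March 8] → before → no.
Result: C, D, H, U.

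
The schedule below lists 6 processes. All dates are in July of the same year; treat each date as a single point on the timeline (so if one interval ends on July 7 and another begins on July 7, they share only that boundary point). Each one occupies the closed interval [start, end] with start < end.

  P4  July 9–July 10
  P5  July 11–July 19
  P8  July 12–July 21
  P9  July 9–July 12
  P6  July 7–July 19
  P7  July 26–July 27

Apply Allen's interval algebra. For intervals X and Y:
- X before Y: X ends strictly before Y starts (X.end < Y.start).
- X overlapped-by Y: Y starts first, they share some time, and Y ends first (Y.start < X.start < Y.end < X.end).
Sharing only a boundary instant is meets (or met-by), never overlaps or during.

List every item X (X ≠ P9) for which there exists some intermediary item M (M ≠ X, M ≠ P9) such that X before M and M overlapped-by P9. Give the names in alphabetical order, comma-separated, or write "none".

Target P9 = [July 9, July 12].
Intermediaries M with M overlapped-by P9: P5.
Via P5 — items with X before P5: P4.
Union: P4.

P4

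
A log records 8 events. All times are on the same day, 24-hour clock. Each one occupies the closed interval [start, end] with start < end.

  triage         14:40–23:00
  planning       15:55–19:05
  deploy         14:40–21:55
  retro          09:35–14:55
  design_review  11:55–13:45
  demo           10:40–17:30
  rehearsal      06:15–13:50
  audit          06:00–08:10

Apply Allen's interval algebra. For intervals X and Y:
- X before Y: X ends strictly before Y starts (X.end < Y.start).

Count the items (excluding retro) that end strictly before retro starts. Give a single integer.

Target retro = [09:35, 14:55].
audit [06:00, 08:10] → before → counts.
demo [10:40, 17:30] → overlapped-by → no.
deploy [14:40, 21:55] → overlapped-by → no.
design_review [11:55, 13:45] → during → no.
planning [15:55, 19:05] → after → no.
rehearsal [06:15, 13:50] → overlaps → no.
triage [14:40, 23:00] → overlapped-by → no.
Total: 1.

1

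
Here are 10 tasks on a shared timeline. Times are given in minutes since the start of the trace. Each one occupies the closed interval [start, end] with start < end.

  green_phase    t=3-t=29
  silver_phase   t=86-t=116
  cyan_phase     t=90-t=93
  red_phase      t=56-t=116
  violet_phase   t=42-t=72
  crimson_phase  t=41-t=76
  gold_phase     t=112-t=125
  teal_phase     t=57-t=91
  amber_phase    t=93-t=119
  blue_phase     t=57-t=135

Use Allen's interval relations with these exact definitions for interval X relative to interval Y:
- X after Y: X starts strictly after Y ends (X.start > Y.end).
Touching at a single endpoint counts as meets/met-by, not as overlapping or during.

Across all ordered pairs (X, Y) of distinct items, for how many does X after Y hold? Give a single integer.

20

Checking all 90 ordered pairs for relation 'after'; matching pairs in alphabetical order:
(amber_phase, crimson_phase): amber_phase after crimson_phase ✓
(amber_phase, green_phase): amber_phase after green_phase ✓
(amber_phase, teal_phase): amber_phase after teal_phase ✓
(amber_phase, violet_phase): amber_phase after violet_phase ✓
(blue_phase, green_phase): blue_phase after green_phase ✓
(crimson_phase, green_phase): crimson_phase after green_phase ✓
(cyan_phase, crimson_phase): cyan_phase after crimson_phase ✓
(cyan_phase, green_phase): cyan_phase after green_phase ✓
(cyan_phase, violet_phase): cyan_phase after violet_phase ✓
(gold_phase, crimson_phase): gold_phase after crimson_phase ✓
(gold_phase, cyan_phase): gold_phase after cyan_phase ✓
(gold_phase, green_phase): gold_phase after green_phase ✓
(gold_phase, teal_phase): gold_phase after teal_phase ✓
(gold_phase, violet_phase): gold_phase after violet_phase ✓
(red_phase, green_phase): red_phase after green_phase ✓
(silver_phase, crimson_phase): silver_phase after crimson_phase ✓
(silver_phase, green_phase): silver_phase after green_phase ✓
(silver_phase, violet_phase): silver_phase after violet_phase ✓
(teal_phase, green_phase): teal_phase after green_phase ✓
(violet_phase, green_phase): violet_phase after green_phase ✓
Count: 20.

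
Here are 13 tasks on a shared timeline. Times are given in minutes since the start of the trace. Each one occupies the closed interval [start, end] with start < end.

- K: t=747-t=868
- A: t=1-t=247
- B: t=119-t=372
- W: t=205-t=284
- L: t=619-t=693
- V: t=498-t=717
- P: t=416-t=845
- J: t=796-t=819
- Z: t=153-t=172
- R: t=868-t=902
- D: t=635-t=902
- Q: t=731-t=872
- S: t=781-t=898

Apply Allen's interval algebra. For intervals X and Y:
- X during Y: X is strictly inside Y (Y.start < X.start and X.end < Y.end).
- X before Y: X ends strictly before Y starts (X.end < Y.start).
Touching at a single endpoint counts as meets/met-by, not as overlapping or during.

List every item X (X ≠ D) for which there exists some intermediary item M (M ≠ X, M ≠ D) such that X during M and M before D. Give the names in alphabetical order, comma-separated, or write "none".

W, Z

Target D = [t=635, t=902].
Intermediaries M with M before D: A, B, W, Z.
Via A — items with X during A: Z.
Via B — items with X during B: W, Z.
Via W — items with X during W: none.
Via Z — items with X during Z: none.
Union: W, Z.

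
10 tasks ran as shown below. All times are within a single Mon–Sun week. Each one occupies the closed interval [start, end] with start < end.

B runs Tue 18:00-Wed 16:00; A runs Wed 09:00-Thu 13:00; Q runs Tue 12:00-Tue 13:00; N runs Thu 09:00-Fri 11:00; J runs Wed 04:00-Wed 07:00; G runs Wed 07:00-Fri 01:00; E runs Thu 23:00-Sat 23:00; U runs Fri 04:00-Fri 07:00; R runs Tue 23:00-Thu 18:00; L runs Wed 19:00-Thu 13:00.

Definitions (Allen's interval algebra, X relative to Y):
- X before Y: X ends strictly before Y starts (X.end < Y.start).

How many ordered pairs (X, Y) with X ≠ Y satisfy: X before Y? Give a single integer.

Checking all 90 ordered pairs for relation 'before'; matching pairs in alphabetical order:
(A, E): A before E ✓
(A, U): A before U ✓
(B, E): B before E ✓
(B, L): B before L ✓
(B, N): B before N ✓
(B, U): B before U ✓
(G, U): G before U ✓
(J, A): J before A ✓
(J, E): J before E ✓
(J, L): J before L ✓
(J, N): J before N ✓
(J, U): J before U ✓
(L, E): L before E ✓
(L, U): L before U ✓
(Q, A): Q before A ✓
(Q, B): Q before B ✓
(Q, E): Q before E ✓
(Q, G): Q before G ✓
(Q, J): Q before J ✓
(Q, L): Q before L ✓
(Q, N): Q before N ✓
(Q, R): Q before R ✓
(Q, U): Q before U ✓
(R, E): R before E ✓
... plus 1 further pairs not listed.
Count: 25.

25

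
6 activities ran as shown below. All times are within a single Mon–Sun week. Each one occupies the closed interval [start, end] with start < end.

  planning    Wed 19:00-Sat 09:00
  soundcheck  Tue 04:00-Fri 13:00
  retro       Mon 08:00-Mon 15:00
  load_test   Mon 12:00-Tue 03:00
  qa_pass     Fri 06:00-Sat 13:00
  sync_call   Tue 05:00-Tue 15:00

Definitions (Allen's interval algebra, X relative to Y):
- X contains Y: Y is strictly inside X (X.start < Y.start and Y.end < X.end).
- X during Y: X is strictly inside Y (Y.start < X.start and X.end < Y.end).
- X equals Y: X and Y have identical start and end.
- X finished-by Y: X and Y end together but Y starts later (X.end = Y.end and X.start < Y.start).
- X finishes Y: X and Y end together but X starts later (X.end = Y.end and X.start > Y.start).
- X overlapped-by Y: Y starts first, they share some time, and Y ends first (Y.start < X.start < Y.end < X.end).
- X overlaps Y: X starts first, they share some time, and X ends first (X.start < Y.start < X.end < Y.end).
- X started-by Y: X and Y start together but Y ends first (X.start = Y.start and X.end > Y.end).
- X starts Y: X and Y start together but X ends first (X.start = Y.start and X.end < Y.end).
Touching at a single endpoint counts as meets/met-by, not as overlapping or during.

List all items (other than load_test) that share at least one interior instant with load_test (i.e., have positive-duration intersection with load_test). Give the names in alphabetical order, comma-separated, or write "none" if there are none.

Target load_test = [Mon 12:00, Tue 03:00].
planning [Wed 19:00, Sat 09:00] → after → no.
qa_pass [Fri 06:00, Sat 13:00] → after → no.
retro [Mon 08:00, Mon 15:00] → overlaps → yes.
soundcheck [Tue 04:00, Fri 13:00] → after → no.
sync_call [Tue 05:00, Tue 15:00] → after → no.
Result: retro.

retro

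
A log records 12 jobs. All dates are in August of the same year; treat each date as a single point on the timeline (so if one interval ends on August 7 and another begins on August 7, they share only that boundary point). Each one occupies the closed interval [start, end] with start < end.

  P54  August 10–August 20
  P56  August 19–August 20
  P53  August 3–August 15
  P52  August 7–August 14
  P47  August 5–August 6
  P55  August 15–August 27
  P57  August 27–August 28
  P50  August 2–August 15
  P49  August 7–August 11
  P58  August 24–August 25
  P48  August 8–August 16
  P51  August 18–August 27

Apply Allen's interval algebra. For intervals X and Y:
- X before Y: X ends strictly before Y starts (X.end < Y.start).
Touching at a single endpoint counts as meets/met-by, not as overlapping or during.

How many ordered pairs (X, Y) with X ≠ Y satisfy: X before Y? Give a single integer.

36

Checking all 132 ordered pairs for relation 'before'; matching pairs in alphabetical order:
(P47, P48): P47 before P48 ✓
(P47, P49): P47 before P49 ✓
(P47, P51): P47 before P51 ✓
(P47, P52): P47 before P52 ✓
(P47, P54): P47 before P54 ✓
(P47, P55): P47 before P55 ✓
(P47, P56): P47 before P56 ✓
(P47, P57): P47 before P57 ✓
(P47, P58): P47 before P58 ✓
(P48, P51): P48 before P51 ✓
(P48, P56): P48 before P56 ✓
(P48, P57): P48 before P57 ✓
(P48, P58): P48 before P58 ✓
(P49, P51): P49 before P51 ✓
(P49, P55): P49 before P55 ✓
(P49, P56): P49 before P56 ✓
(P49, P57): P49 before P57 ✓
(P49, P58): P49 before P58 ✓
(P50, P51): P50 before P51 ✓
(P50, P56): P50 before P56 ✓
(P50, P57): P50 before P57 ✓
(P50, P58): P50 before P58 ✓
(P52, P51): P52 before P51 ✓
(P52, P55): P52 before P55 ✓
... plus 12 further pairs not listed.
Count: 36.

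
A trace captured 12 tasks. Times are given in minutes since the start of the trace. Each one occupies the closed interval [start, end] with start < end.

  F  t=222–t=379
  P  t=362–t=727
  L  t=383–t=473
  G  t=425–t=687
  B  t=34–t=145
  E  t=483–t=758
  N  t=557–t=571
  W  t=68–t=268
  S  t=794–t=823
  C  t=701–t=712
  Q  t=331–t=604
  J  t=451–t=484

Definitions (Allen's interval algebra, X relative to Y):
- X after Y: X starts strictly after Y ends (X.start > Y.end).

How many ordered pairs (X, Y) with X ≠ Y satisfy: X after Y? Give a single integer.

Checking all 132 ordered pairs for relation 'after'; matching pairs in alphabetical order:
(C, B): C after B ✓
(C, F): C after F ✓
(C, G): C after G ✓
(C, J): C after J ✓
(C, L): C after L ✓
(C, N): C after N ✓
(C, Q): C after Q ✓
(C, W): C after W ✓
(E, B): E after B ✓
(E, F): E after F ✓
(E, L): E after L ✓
(E, W): E after W ✓
(F, B): F after B ✓
(G, B): G after B ✓
(G, F): G after F ✓
(G, W): G after W ✓
(J, B): J after B ✓
(J, F): J after F ✓
(J, W): J after W ✓
(L, B): L after B ✓
(L, F): L after F ✓
(L, W): L after W ✓
(N, B): N after B ✓
(N, F): N after F ✓
... plus 18 further pairs not listed.
Count: 42.

42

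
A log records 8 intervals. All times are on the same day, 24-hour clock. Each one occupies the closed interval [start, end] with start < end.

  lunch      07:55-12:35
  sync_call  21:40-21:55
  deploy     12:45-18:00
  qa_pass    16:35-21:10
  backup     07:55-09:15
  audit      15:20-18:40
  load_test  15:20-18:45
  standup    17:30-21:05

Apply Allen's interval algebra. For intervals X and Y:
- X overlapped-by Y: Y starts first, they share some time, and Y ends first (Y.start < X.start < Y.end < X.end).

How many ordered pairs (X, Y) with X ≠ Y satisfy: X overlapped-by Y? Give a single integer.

8

Checking all 56 ordered pairs for relation 'overlapped-by'; matching pairs in alphabetical order:
(audit, deploy): audit overlapped-by deploy ✓
(load_test, deploy): load_test overlapped-by deploy ✓
(qa_pass, audit): qa_pass overlapped-by audit ✓
(qa_pass, deploy): qa_pass overlapped-by deploy ✓
(qa_pass, load_test): qa_pass overlapped-by load_test ✓
(standup, audit): standup overlapped-by audit ✓
(standup, deploy): standup overlapped-by deploy ✓
(standup, load_test): standup overlapped-by load_test ✓
Count: 8.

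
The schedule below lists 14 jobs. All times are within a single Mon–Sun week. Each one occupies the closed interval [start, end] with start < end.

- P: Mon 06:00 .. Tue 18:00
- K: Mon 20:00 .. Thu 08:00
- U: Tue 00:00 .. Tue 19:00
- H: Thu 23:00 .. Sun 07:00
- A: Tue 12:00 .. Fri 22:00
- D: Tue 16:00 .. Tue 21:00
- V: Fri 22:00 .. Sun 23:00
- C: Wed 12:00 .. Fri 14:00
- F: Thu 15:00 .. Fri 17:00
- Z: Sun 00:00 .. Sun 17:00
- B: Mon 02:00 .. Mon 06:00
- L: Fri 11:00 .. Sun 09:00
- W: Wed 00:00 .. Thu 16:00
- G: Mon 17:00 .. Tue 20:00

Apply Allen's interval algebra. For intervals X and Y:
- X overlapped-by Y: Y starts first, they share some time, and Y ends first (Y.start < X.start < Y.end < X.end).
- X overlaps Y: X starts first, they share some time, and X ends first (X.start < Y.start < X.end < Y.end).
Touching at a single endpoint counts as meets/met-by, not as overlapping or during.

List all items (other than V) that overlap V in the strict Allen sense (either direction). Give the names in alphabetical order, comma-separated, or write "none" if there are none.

Target V = [Fri 22:00, Sun 23:00].
A [Tue 12:00, Fri 22:00] → meets → no.
B [Mon 02:00, Mon 06:00] → before → no.
C [Wed 12:00, Fri 14:00] → before → no.
D [Tue 16:00, Tue 21:00] → before → no.
F [Thu 15:00, Fri 17:00] → before → no.
G [Mon 17:00, Tue 20:00] → before → no.
H [Thu 23:00, Sun 07:00] → overlaps → yes.
K [Mon 20:00, Thu 08:00] → before → no.
L [Fri 11:00, Sun 09:00] → overlaps → yes.
P [Mon 06:00, Tue 18:00] → before → no.
U [Tue 00:00, Tue 19:00] → before → no.
W [Wed 00:00, Thu 16:00] → before → no.
Z [Sun 00:00, Sun 17:00] → during → no.
Result: H, L.

H, L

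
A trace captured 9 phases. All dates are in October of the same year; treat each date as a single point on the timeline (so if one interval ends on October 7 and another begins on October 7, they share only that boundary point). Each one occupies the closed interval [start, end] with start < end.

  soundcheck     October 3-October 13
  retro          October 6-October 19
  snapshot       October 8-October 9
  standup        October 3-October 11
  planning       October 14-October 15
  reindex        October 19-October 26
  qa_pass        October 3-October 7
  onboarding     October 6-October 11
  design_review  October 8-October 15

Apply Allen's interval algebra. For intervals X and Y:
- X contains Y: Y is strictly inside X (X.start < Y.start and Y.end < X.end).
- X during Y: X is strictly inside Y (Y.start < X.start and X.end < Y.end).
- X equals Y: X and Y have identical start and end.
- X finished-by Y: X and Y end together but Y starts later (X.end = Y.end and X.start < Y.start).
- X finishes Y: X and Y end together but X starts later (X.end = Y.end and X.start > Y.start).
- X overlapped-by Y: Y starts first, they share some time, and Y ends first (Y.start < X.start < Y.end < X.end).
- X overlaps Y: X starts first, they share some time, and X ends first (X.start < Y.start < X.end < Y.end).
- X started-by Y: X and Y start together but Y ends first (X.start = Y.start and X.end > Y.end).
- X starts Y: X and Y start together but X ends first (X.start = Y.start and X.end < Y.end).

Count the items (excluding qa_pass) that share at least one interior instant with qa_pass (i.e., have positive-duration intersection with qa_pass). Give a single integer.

4

Target qa_pass = [October 3, October 7].
design_review [October 8, October 15] → after → no.
onboarding [October 6, October 11] → overlapped-by → counts.
planning [October 14, October 15] → after → no.
reindex [October 19, October 26] → after → no.
retro [October 6, October 19] → overlapped-by → counts.
snapshot [October 8, October 9] → after → no.
soundcheck [October 3, October 13] → started-by → counts.
standup [October 3, October 11] → started-by → counts.
Total: 4.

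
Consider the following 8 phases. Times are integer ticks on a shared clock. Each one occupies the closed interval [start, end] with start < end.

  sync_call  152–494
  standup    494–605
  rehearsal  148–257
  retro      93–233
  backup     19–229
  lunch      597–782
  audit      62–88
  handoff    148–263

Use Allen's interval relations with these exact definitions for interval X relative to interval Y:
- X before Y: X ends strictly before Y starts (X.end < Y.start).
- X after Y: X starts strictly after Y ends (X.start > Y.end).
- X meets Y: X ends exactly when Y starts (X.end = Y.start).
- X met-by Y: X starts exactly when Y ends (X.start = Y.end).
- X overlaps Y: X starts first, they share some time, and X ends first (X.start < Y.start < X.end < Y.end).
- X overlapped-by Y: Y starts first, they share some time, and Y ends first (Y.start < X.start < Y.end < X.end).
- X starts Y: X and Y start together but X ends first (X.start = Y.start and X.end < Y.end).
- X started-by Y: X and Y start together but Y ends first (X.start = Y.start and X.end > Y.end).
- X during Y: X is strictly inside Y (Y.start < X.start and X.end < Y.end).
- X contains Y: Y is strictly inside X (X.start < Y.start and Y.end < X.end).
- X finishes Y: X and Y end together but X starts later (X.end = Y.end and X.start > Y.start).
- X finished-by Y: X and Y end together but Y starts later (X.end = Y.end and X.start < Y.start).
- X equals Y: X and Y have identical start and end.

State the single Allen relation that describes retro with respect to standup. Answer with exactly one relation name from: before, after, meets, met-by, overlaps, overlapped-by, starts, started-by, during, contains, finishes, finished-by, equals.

before

retro = [93, 233]; standup = [494, 605].
Compare endpoints: retro.start < standup.start, retro.start < standup.end, retro.end < standup.start, retro.end < standup.end.
That pattern is 'before'.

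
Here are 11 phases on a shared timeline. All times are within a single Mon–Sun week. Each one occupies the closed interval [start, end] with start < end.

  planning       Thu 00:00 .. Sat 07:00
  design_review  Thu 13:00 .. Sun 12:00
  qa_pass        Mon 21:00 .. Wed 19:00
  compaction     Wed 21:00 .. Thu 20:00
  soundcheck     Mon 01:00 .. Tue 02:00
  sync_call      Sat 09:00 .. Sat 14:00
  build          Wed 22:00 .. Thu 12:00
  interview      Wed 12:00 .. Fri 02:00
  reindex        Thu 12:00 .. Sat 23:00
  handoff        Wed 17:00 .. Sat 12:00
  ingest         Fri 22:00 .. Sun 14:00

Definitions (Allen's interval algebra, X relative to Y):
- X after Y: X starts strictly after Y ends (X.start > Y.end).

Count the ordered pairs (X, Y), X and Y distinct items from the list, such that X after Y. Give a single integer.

Checking all 110 ordered pairs for relation 'after'; matching pairs in alphabetical order:
(build, qa_pass): build after qa_pass ✓
(build, soundcheck): build after soundcheck ✓
(compaction, qa_pass): compaction after qa_pass ✓
(compaction, soundcheck): compaction after soundcheck ✓
(design_review, build): design_review after build ✓
(design_review, qa_pass): design_review after qa_pass ✓
(design_review, soundcheck): design_review after soundcheck ✓
(handoff, soundcheck): handoff after soundcheck ✓
(ingest, build): ingest after build ✓
(ingest, compaction): ingest after compaction ✓
(ingest, interview): ingest after interview ✓
(ingest, qa_pass): ingest after qa_pass ✓
(ingest, soundcheck): ingest after soundcheck ✓
(interview, soundcheck): interview after soundcheck ✓
(planning, qa_pass): planning after qa_pass ✓
(planning, soundcheck): planning after soundcheck ✓
(reindex, qa_pass): reindex after qa_pass ✓
(reindex, soundcheck): reindex after soundcheck ✓
(sync_call, build): sync_call after build ✓
(sync_call, compaction): sync_call after compaction ✓
(sync_call, interview): sync_call after interview ✓
(sync_call, planning): sync_call after planning ✓
(sync_call, qa_pass): sync_call after qa_pass ✓
(sync_call, soundcheck): sync_call after soundcheck ✓
Count: 24.

24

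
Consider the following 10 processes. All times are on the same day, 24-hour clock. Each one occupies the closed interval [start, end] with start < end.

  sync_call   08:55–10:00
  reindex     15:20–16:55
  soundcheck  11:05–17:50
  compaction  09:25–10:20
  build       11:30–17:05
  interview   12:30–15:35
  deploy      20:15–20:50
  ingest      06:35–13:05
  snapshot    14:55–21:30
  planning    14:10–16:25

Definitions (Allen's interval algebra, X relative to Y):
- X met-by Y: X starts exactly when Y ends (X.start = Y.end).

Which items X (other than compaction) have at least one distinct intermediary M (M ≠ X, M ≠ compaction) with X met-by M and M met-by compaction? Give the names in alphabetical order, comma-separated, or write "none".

Target compaction = [09:25, 10:20].
Intermediaries M with M met-by compaction: none.
Union: none.

none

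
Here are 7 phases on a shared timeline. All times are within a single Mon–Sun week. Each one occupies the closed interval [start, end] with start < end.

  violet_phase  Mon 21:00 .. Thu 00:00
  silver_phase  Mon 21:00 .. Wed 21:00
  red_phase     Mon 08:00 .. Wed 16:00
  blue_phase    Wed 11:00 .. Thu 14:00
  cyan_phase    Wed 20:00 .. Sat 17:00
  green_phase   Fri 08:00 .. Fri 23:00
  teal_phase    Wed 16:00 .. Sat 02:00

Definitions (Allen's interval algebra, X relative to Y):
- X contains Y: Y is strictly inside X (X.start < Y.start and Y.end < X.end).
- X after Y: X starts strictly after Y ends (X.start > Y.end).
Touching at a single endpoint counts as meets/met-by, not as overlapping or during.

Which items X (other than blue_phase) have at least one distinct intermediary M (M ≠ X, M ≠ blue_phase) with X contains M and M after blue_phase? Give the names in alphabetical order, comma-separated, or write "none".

Target blue_phase = [Wed 11:00, Thu 14:00].
Intermediaries M with M after blue_phase: green_phase.
Via green_phase — items with X contains green_phase: cyan_phase, teal_phase.
Union: cyan_phase, teal_phase.

cyan_phase, teal_phase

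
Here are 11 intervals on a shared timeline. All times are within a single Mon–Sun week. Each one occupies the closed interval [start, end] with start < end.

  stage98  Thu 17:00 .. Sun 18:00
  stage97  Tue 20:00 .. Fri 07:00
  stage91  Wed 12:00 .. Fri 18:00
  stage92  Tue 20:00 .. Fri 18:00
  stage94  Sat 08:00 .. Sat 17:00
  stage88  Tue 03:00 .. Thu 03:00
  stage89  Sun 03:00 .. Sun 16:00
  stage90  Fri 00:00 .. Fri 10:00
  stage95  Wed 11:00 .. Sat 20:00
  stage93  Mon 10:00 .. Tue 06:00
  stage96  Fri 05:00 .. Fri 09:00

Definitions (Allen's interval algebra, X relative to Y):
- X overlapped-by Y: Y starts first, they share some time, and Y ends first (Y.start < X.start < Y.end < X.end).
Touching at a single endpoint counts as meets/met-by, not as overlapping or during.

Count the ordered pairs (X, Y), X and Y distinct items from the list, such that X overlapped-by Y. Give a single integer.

14

Checking all 110 ordered pairs for relation 'overlapped-by'; matching pairs in alphabetical order:
(stage88, stage93): stage88 overlapped-by stage93 ✓
(stage90, stage97): stage90 overlapped-by stage97 ✓
(stage91, stage88): stage91 overlapped-by stage88 ✓
(stage91, stage97): stage91 overlapped-by stage97 ✓
(stage92, stage88): stage92 overlapped-by stage88 ✓
(stage95, stage88): stage95 overlapped-by stage88 ✓
(stage95, stage92): stage95 overlapped-by stage92 ✓
(stage95, stage97): stage95 overlapped-by stage97 ✓
(stage96, stage97): stage96 overlapped-by stage97 ✓
(stage97, stage88): stage97 overlapped-by stage88 ✓
(stage98, stage91): stage98 overlapped-by stage91 ✓
(stage98, stage92): stage98 overlapped-by stage92 ✓
(stage98, stage95): stage98 overlapped-by stage95 ✓
(stage98, stage97): stage98 overlapped-by stage97 ✓
Count: 14.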